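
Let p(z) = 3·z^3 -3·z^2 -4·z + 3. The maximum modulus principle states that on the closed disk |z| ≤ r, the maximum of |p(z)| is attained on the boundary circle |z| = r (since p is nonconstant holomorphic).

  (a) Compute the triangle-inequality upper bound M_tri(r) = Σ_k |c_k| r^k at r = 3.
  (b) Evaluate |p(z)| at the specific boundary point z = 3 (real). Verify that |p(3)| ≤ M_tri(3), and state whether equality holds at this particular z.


Coefficients: c_0 = 3, c_1 = -4, c_2 = -3, c_3 = 3. Radius r = 3.
Part (a). Triangle bound: M_tri(r) = Σ_k |c_k| r^k
  = |3|·3^0 + |-4|·3^1 + |-3|·3^2 + |3|·3^3
  = 3 + 12 + 27 + 81 = 123.
This bounds M(r) := max_{|z|=r} |p(z)| from above; equality holds iff all terms c_k z^k can be made to align in phase at a single z on |z|=r.
Part (b). At z = 3 (real, on the circle |z| = r):
  p(3) = (3)·3^0 + (-4)·3^1 + (-3)·3^2 + (3)·3^3 = 45.
  |p(3)| = 45.
Check: |p(3)| = 45 ≤ 123 = M_tri(3). ✓ Equality does not hold at z = 3 (the coefficients have mixed signs, so the terms do not all align in phase there).

M_tri(3) = 123; |p(3)| = 45; equality at z=3: no.


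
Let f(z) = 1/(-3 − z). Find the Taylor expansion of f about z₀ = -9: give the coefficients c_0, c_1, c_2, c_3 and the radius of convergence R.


Let w = z − z₀, so z = z₀ + w.
Then -3 − z = -3 − (z₀ + w) = (-3 − z₀) − w = 6 − w.
f(z) = 1/(6 − w) = (1/(6)) · 1/(1 − w/(6)) = Σ_{n≥0} w^n / (6)^(n+1).
So c_n = 1/(6)^(n+1):
  c_0 = 1/(6)^1 = 1/6.
  c_1 = 1/(6)^2 = 1/36.
  c_2 = 1/(6)^3 = 1/216.
  c_3 = 1/(6)^4 = 1/1296.
The series is valid for |w/d| < 1, i.e. |z − z₀| < |d|.
Radius of convergence: R = |-3 − z₀| = |6| = 6 (distance from z₀ to the singularity z = -3).

c_0 = 1/6, c_1 = 1/36, c_2 = 1/216, c_3 = 1/1296; R = 6.


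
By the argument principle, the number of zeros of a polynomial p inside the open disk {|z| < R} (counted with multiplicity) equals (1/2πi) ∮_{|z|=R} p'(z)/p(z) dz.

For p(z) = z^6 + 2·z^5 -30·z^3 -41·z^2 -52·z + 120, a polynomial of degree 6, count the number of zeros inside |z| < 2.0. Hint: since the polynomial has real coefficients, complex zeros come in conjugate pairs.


The zeros of p are: 1, 3, (-2 + 2i), (-2 - 2i), (-1 + 2i), (-1 - 2i).
Their magnitudes are: 1, 3, 2.828, 2.828, 2.236, 2.236.
Zeros with |z| < R = 2.0: 1.
Count = 1.
By the argument principle, (1/2πi) ∮_{|z|=R} p'(z)/p(z) dz equals exactly this count.

Number of zeros inside |z| < 2.0: 1.


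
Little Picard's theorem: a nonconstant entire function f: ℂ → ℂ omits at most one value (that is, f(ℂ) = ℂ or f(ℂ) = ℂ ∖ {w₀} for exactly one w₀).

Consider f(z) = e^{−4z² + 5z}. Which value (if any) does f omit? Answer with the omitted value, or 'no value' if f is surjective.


Little Picard bounds the complement of f(ℂ) to at most one point.
The exponent g(z) = −4z² + 5z is a nonconstant polynomial, hence surjective onto ℂ. So e^{g(z)} takes every value in {e^w : w ∈ ℂ} = ℂ ∖ {0}. Adding 0 shifts the range to ℂ ∖ {0}. f omits exactly 0.

Omitted value: 0.


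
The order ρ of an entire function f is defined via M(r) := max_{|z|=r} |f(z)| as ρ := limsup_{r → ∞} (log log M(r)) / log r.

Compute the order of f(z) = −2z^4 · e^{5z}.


M(r) = max_{|z|=r} |-2|·|z|^4·|e^{5z}| = 2·r^4 · e^{5r^1} (the factors attain their maxima compatibly on |z|=r). Then log M(r) = log 2 + 4·log r + 5r^1, dominated by the last term, so log log M(r) ~ 1·log r. The polynomial factor -2z^4 contributes only a log r term and does not affect the order. ρ = 1.
Therefore ρ = 1.

Order ρ = 1.


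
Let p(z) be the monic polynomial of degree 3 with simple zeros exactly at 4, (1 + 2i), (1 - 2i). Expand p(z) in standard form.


The polynomial is p(z) = ∏_{α ∈ S} (z − α), where S = {4, (1 + 2i), (1 - 2i)}.
Expanding the product yields: p(z) = z^3 -6·z^2 + 13·z -20.
Note conjugate pairs combine to real quadratics: (z − (1+2i))(z − (1−2i)) = z² − 2z + 5.
The resulting polynomial has degree 3 and real coefficients as required.

p(z) = z^3 -6·z^2 + 13·z -20.


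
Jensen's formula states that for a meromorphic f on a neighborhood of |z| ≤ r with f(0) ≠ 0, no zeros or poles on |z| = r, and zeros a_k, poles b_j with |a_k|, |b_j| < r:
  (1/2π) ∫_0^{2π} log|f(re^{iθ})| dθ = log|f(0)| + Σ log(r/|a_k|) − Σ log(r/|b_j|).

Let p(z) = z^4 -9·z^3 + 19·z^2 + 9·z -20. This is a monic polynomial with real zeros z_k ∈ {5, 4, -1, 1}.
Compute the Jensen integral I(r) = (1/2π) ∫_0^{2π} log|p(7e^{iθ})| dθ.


Zeros: -1, 1, 4, 5; r = 7.
Inside |z| < r: -1, 1, 4, 5. Outside (|z| ≥ r): ∅.
p(0) = -20, so log|p(0)| = log(20) = 2.9957.
Apply Jensen: I(r) = log|p(0)| + Σ_k log(r/|z_k|), summed over zeros inside |z| < r.
  log(r/|z_k|) for z_k = 5: log(7/5) = 0.3365
  log(r/|z_k|) for z_k = 4: log(7/4) = 0.5596
  log(r/|z_k|) for z_k = -1: log(7/1) = 1.9459
  log(r/|z_k|) for z_k = 1: log(7/1) = 1.9459
Sum over inside zeros: 4.7879.
I(r) = log|p(0)| + (inside sum) = 2.9957 + 4.7879 = 7.7836.
Closed form (all zeros inside, monic): I(r) = n·log(r) = 4·log(7) = 7.7836. ✓

I(r) ≈ 7.7836.


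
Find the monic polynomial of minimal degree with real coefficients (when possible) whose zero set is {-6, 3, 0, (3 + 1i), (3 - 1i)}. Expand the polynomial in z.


The polynomial is p(z) = ∏_{α ∈ S} (z − α), where S = {-6, 3, 0, (3 + 1i), (3 - 1i)}.
Expanding the product yields: p(z) = z^5 -3·z^4 -26·z^3 + 138·z^2 -180·z.
Note conjugate pairs combine to real quadratics: (z − (3+1i))(z − (3−1i)) = z² − 6z + 10.
The resulting polynomial has degree 5 and real coefficients as required.

p(z) = z^5 -3·z^4 -26·z^3 + 138·z^2 -180·z.


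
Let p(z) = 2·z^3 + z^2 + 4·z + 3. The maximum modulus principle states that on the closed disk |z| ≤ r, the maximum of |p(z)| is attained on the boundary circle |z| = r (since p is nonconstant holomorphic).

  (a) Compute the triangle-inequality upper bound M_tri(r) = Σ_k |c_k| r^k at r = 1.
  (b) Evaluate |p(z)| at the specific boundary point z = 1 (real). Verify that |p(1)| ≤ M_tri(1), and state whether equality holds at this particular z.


Coefficients: c_0 = 3, c_1 = 4, c_2 = 1, c_3 = 2. Radius r = 1.
Part (a). Triangle bound: M_tri(r) = Σ_k |c_k| r^k
  = |3|·1^0 + |4|·1^1 + |1|·1^2 + |2|·1^3
  = 3 + 4 + 1 + 2 = 10.
This bounds M(r) := max_{|z|=r} |p(z)| from above; equality holds iff all terms c_k z^k can be made to align in phase at a single z on |z|=r.
Part (b). At z = 1 (real, on the circle |z| = r):
  p(1) = (3)·1^0 + (4)·1^1 + (1)·1^2 + (2)·1^3 = 10.
  |p(1)| = 10.
Since all nonzero coefficients share the same sign, |p(1)| = 10 = M_tri(1); the triangle bound is attained at z = 1, so in fact M(r) = 10.

M_tri(1) = 10; |p(1)| = 10; equality at z=1: yes.


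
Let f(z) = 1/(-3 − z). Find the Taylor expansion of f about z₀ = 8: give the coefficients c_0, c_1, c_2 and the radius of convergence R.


Let w = z − z₀, so z = z₀ + w.
Then -3 − z = -3 − (z₀ + w) = (-3 − z₀) − w = -11 − w.
f(z) = 1/(-11 − w) = (1/(-11)) · 1/(1 − w/(-11)) = Σ_{n≥0} w^n / (-11)^(n+1).
So c_n = 1/(-11)^(n+1):
  c_0 = 1/(-11)^1 = -1/11.
  c_1 = 1/(-11)^2 = 1/121.
  c_2 = 1/(-11)^3 = -1/1331.
The series is valid for |w/d| < 1, i.e. |z − z₀| < |d|.
Radius of convergence: R = |-3 − z₀| = |-11| = 11 (distance from z₀ to the singularity z = -3).

c_0 = -1/11, c_1 = 1/121, c_2 = -1/1331; R = 11.


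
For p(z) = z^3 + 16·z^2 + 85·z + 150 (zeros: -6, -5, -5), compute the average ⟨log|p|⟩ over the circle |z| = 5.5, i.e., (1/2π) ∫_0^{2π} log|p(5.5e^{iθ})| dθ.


Zeros: -6, -5, -5; r = 5.5.
Inside |z| < r: -5, -5. Outside (|z| ≥ r): -6.
p(0) = 150, so log|p(0)| = log(150) = 5.0106.
Apply Jensen: I(r) = log|p(0)| + Σ_k log(r/|z_k|), summed over zeros inside |z| < r.
  log(r/|z_k|) for z_k = -5: log(5.5/5) = 0.0953
  log(r/|z_k|) for z_k = -5: log(5.5/5) = 0.0953
  Outside zeros (-6) contribute nothing to the Jensen sum.
Sum over inside zeros: 0.1906.
I(r) = log|p(0)| + (inside sum) = 5.0106 + 0.1906 = 5.2013.
Note: since some zeros are outside |z| ≤ r, the simplified n·log(r) form does NOT apply — only the inside zeros contribute.

I(r) ≈ 5.2013.


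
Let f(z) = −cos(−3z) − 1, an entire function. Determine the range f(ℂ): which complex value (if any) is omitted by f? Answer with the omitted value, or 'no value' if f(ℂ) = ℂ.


Little Picard bounds the complement of f(ℂ) to at most one point.
cos is entire and surjective onto ℂ: for every w ∈ ℂ, cos(ζ) = w has a solution ζ ∈ ℂ (e.g., via the complex inverse arccos). With ζ = −3z this gives z = ζ/(-3). Then -1·cos(−3z) takes every value in -1·ℂ = ℂ, and adding -1 is a bijection of ℂ. So f is surjective and omits no value. (Note: only on the real line is cos bounded by [−1, 1].)

Omitted value: no value.


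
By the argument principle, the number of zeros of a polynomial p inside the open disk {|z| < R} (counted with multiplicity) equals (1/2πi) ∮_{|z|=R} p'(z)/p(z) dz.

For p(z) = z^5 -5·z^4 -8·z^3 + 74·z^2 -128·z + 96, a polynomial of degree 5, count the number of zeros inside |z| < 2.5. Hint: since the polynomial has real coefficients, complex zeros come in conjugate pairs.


The zeros of p are: (1 + 1i), (1 - 1i), 4, 3, -4.
Their magnitudes are: 1.414, 1.414, 4, 3, 4.
Zeros with |z| < R = 2.5: (1 + 1i), (1 - 1i).
Count = 2.
By the argument principle, (1/2πi) ∮_{|z|=R} p'(z)/p(z) dz equals exactly this count.

Number of zeros inside |z| < 2.5: 2.


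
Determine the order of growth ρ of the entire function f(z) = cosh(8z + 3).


cosh(w) is a linear combination of e^{iw} and e^{−iw} (or e^w, e^{−w} in the hyperbolic case), so |cosh(w)| ≤ e^{|w|}. With w = 8z + 3, |w| ≤ 8|z| + 3 = 8r + 3 on |z| = r, giving M(r) ≤ e^{8r + 3}, so ρ ≤ 1. On a suitable ray (z = it for sin/cos; z = t for sinh/cosh, t real → ∞), |cosh(8z + 3)| grows like e^{8|t|}/2, so ρ ≥ 1. Hence ρ = 1.
Therefore ρ = 1.

Order ρ = 1.


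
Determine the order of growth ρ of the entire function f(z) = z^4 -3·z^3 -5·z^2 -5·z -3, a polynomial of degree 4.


|f(z)| ≤ Σ|c_k|·r^k = O(r^4) as r → ∞. Polynomial growth is O(e^{r^ε}) for every ε > 0 (since r^4/e^{r^ε} → 0), so ρ ≤ ε for all ε > 0, i.e. ρ = 0. Every nonconstant polynomial has order 0.
Therefore ρ = 0.

Order ρ = 0.


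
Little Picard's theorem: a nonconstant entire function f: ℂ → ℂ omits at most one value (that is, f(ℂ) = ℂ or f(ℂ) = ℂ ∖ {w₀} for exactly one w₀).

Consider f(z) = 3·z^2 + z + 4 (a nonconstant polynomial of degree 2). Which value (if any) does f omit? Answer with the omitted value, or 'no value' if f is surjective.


Little Picard bounds the complement of f(ℂ) to at most one point.
For every w ∈ ℂ, the equation p(z) − w = 0 is a nonconstant polynomial in z and hence has at least one root by the fundamental theorem of algebra. So p is surjective onto ℂ, omitting no value.

Omitted value: no value.


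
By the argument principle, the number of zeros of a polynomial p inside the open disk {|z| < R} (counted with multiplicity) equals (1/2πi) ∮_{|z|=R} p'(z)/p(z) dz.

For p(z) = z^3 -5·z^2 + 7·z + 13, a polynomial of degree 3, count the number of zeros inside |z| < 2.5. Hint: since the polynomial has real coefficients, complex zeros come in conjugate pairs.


The zeros of p are: -1, (3 + 2i), (3 - 2i).
Their magnitudes are: 1, 3.606, 3.606.
Zeros with |z| < R = 2.5: -1.
Count = 1.
By the argument principle, (1/2πi) ∮_{|z|=R} p'(z)/p(z) dz equals exactly this count.

Number of zeros inside |z| < 2.5: 1.


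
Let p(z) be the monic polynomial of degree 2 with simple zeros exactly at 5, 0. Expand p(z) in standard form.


The polynomial is p(z) = ∏_{α ∈ S} (z − α), where S = {5, 0}.
Expanding the product yields: p(z) = z^2 -5·z.
The resulting polynomial has degree 2 and real coefficients as required.

p(z) = z^2 -5·z.


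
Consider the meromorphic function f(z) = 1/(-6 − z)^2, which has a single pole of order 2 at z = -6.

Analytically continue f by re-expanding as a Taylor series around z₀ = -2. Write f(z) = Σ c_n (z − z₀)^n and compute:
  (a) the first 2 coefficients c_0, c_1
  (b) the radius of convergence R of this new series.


Let w = z − z₀, so z = z₀ + w.
Then -6 − z = -6 − (z₀ + w) = (-6 − z₀) − w = -4 − w.
f(z) = 1/(-4 − w)^2 = (1/(-4)^2) · (1 − w/(-4))^{−2}.
By the binomial series (1−u)^{−2} = Σ_{n≥0} C(n+1, 1) u^n for |u|<1, with u = w/(-4):
  c_n = C(n+1, 1) / (-4)^(n+2).
  c_0 = 1/(-4)^2 = 1/16.
  c_1 = 2/(-4)^3 = -1/32.
The series is valid for |w/d| < 1, i.e. |z − z₀| < |d|.
Radius of convergence: R = |-6 − z₀| = |-4| = 4 (distance from z₀ to the singularity z = -6).

c_0 = 1/16, c_1 = -1/32; R = 4.


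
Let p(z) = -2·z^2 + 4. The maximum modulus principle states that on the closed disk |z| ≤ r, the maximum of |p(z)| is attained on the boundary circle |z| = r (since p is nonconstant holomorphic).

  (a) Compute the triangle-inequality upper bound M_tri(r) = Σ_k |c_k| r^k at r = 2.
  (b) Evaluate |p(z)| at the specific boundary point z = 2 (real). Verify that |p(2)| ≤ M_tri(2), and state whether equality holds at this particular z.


Coefficients: c_0 = 4, c_1 = 0, c_2 = -2. Radius r = 2.
Part (a). Triangle bound: M_tri(r) = Σ_k |c_k| r^k
  = |4|·2^0 + |0|·2^1 + |-2|·2^2
  = 4 + 0 + 8 = 12.
This bounds M(r) := max_{|z|=r} |p(z)| from above; equality holds iff all terms c_k z^k can be made to align in phase at a single z on |z|=r.
Part (b). At z = 2 (real, on the circle |z| = r):
  p(2) = (4)·2^0 + (0)·2^1 + (-2)·2^2 = -4.
  |p(2)| = 4.
Check: |p(2)| = 4 ≤ 12 = M_tri(2). ✓ Equality does not hold at z = 2 (the coefficients have mixed signs, so the terms do not all align in phase there).

M_tri(2) = 12; |p(2)| = 4; equality at z=2: no.


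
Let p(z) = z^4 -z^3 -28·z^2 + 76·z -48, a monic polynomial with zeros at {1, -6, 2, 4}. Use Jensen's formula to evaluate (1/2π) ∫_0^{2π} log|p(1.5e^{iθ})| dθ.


Zeros: -6, 1, 2, 4; r = 1.5.
Inside |z| < r: 1. Outside (|z| ≥ r): -6, 2, 4.
p(0) = -48, so log|p(0)| = log(48) = 3.8712.
Apply Jensen: I(r) = log|p(0)| + Σ_k log(r/|z_k|), summed over zeros inside |z| < r.
  log(r/|z_k|) for z_k = 1: log(1.5/1) = 0.4055
  Outside zeros (-6, 2, 4) contribute nothing to the Jensen sum.
Sum over inside zeros: 0.4055.
I(r) = log|p(0)| + (inside sum) = 3.8712 + 0.4055 = 4.2767.
Note: since some zeros are outside |z| ≤ r, the simplified n·log(r) form does NOT apply — only the inside zeros contribute.

I(r) ≈ 4.2767.


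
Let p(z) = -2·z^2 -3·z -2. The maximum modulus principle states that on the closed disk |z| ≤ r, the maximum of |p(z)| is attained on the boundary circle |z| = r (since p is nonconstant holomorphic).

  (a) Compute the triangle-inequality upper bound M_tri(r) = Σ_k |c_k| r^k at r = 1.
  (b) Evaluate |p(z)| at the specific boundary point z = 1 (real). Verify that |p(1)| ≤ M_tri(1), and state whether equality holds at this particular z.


Coefficients: c_0 = -2, c_1 = -3, c_2 = -2. Radius r = 1.
Part (a). Triangle bound: M_tri(r) = Σ_k |c_k| r^k
  = |-2|·1^0 + |-3|·1^1 + |-2|·1^2
  = 2 + 3 + 2 = 7.
This bounds M(r) := max_{|z|=r} |p(z)| from above; equality holds iff all terms c_k z^k can be made to align in phase at a single z on |z|=r.
Part (b). At z = 1 (real, on the circle |z| = r):
  p(1) = (-2)·1^0 + (-3)·1^1 + (-2)·1^2 = -7.
  |p(1)| = 7.
Since all nonzero coefficients share the same sign, |p(1)| = 7 = M_tri(1); the triangle bound is attained at z = 1, so in fact M(r) = 7.

M_tri(1) = 7; |p(1)| = 7; equality at z=1: yes.


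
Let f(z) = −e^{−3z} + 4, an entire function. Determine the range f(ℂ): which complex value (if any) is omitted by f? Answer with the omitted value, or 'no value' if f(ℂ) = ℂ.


Little Picard bounds the complement of f(ℂ) to at most one point.
e^{−3z} is never zero on ℂ, so -1·e^{−3z} takes every value in ℂ ∖ {0}. Adding 4 shifts the range to ℂ ∖ {4}. Thus f omits exactly the value 4.

Omitted value: 4.


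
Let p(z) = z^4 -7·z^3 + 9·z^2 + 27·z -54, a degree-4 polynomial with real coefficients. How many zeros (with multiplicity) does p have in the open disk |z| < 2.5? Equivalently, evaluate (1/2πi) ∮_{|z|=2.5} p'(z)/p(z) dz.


The zeros of p are: -2, 3, 3, 3.
Their magnitudes are: 2, 3, 3, 3.
Zeros with |z| < R = 2.5: -2.
Count = 1.
By the argument principle, (1/2πi) ∮_{|z|=R} p'(z)/p(z) dz equals exactly this count.

Number of zeros inside |z| < 2.5: 1.


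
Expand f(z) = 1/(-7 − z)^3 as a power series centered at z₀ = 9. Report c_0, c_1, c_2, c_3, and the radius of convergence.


Let w = z − z₀, so z = z₀ + w.
Then -7 − z = -7 − (z₀ + w) = (-7 − z₀) − w = -16 − w.
f(z) = 1/(-16 − w)^3 = (1/(-16)^3) · (1 − w/(-16))^{−3}.
By the binomial series (1−u)^{−3} = Σ_{n≥0} C(n+2, 2) u^n for |u|<1, with u = w/(-16):
  c_n = C(n+2, 2) / (-16)^(n+3).
  c_0 = 1/(-16)^3 = -1/4096.
  c_1 = 3/(-16)^4 = 3/65536.
  c_2 = 6/(-16)^5 = -3/524288.
  c_3 = 10/(-16)^6 = 5/8388608.
The series is valid for |w/d| < 1, i.e. |z − z₀| < |d|.
Radius of convergence: R = |-7 − z₀| = |-16| = 16 (distance from z₀ to the singularity z = -7).

c_0 = -1/4096, c_1 = 3/65536, c_2 = -3/524288, c_3 = 5/8388608; R = 16.


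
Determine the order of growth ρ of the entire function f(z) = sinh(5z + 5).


sinh(w) is a linear combination of e^{iw} and e^{−iw} (or e^w, e^{−w} in the hyperbolic case), so |sinh(w)| ≤ e^{|w|}. With w = 5z + 5, |w| ≤ 5|z| + 5 = 5r + 5 on |z| = r, giving M(r) ≤ e^{5r + 5}, so ρ ≤ 1. On a suitable ray (z = it for sin/cos; z = t for sinh/cosh, t real → ∞), |sinh(5z + 5)| grows like e^{5|t|}/2, so ρ ≥ 1. Hence ρ = 1.
Therefore ρ = 1.

Order ρ = 1.


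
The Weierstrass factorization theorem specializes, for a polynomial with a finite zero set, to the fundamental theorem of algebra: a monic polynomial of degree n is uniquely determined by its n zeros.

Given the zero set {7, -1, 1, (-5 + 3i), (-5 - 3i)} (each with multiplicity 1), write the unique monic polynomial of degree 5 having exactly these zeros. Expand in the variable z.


The polynomial is p(z) = ∏_{α ∈ S} (z − α), where S = {7, -1, 1, (-5 + 3i), (-5 - 3i)}.
Expanding the product yields: p(z) = z^5 + 3·z^4 -37·z^3 -241·z^2 + 36·z + 238.
Note conjugate pairs combine to real quadratics: (z − (-5+3i))(z − (-5−3i)) = z² + 10z + 34.
The resulting polynomial has degree 5 and real coefficients as required.

p(z) = z^5 + 3·z^4 -37·z^3 -241·z^2 + 36·z + 238.


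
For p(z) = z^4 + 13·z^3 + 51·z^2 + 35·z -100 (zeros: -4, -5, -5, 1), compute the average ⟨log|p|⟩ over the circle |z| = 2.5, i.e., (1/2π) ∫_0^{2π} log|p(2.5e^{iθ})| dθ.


Zeros: -5, -5, -4, 1; r = 2.5.
Inside |z| < r: 1. Outside (|z| ≥ r): -5, -5, -4.
p(0) = -100, so log|p(0)| = log(100) = 4.6052.
Apply Jensen: I(r) = log|p(0)| + Σ_k log(r/|z_k|), summed over zeros inside |z| < r.
  log(r/|z_k|) for z_k = 1: log(2.5/1) = 0.9163
  Outside zeros (-5, -5, -4) contribute nothing to the Jensen sum.
Sum over inside zeros: 0.9163.
I(r) = log|p(0)| + (inside sum) = 4.6052 + 0.9163 = 5.5215.
Note: since some zeros are outside |z| ≤ r, the simplified n·log(r) form does NOT apply — only the inside zeros contribute.

I(r) ≈ 5.5215.


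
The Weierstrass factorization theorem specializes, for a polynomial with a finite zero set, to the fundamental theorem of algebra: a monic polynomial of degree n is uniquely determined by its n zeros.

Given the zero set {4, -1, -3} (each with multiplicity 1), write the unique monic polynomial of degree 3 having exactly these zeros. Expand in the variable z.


The polynomial is p(z) = ∏_{α ∈ S} (z − α), where S = {4, -1, -3}.
Expanding the product yields: p(z) = z^3 -13·z -12.
The resulting polynomial has degree 3 and real coefficients as required.

p(z) = z^3 -13·z -12.


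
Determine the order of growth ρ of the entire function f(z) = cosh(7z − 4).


cosh(w) is a linear combination of e^{iw} and e^{−iw} (or e^w, e^{−w} in the hyperbolic case), so |cosh(w)| ≤ e^{|w|}. With w = 7z − 4, |w| ≤ 7|z| + 4 = 7r + 4 on |z| = r, giving M(r) ≤ e^{7r + 4}, so ρ ≤ 1. On a suitable ray (z = it for sin/cos; z = t for sinh/cosh, t real → ∞), |cosh(7z − 4)| grows like e^{7|t|}/2, so ρ ≥ 1. Hence ρ = 1.
Therefore ρ = 1.

Order ρ = 1.


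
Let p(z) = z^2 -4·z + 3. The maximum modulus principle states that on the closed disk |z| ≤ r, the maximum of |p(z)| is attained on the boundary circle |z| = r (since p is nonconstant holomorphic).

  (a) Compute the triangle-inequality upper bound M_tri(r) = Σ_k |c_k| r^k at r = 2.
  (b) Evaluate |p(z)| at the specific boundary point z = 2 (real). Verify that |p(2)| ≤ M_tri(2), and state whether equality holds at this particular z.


Coefficients: c_0 = 3, c_1 = -4, c_2 = 1. Radius r = 2.
Part (a). Triangle bound: M_tri(r) = Σ_k |c_k| r^k
  = |3|·2^0 + |-4|·2^1 + |1|·2^2
  = 3 + 8 + 4 = 15.
This bounds M(r) := max_{|z|=r} |p(z)| from above; equality holds iff all terms c_k z^k can be made to align in phase at a single z on |z|=r.
Part (b). At z = 2 (real, on the circle |z| = r):
  p(2) = (3)·2^0 + (-4)·2^1 + (1)·2^2 = -1.
  |p(2)| = 1.
Check: |p(2)| = 1 ≤ 15 = M_tri(2). ✓ Equality does not hold at z = 2 (the coefficients have mixed signs, so the terms do not all align in phase there).

M_tri(2) = 15; |p(2)| = 1; equality at z=2: no.


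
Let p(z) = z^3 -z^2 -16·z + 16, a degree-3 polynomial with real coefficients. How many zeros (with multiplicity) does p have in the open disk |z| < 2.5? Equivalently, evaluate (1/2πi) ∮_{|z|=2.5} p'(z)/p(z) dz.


The zeros of p are: -4, 4, 1.
Their magnitudes are: 4, 4, 1.
Zeros with |z| < R = 2.5: 1.
Count = 1.
By the argument principle, (1/2πi) ∮_{|z|=R} p'(z)/p(z) dz equals exactly this count.

Number of zeros inside |z| < 2.5: 1.


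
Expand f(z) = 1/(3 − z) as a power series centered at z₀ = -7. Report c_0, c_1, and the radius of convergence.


Let w = z − z₀, so z = z₀ + w.
Then 3 − z = 3 − (z₀ + w) = (3 − z₀) − w = 10 − w.
f(z) = 1/(10 − w) = (1/(10)) · 1/(1 − w/(10)) = Σ_{n≥0} w^n / (10)^(n+1).
So c_n = 1/(10)^(n+1):
  c_0 = 1/(10)^1 = 1/10.
  c_1 = 1/(10)^2 = 1/100.
The series is valid for |w/d| < 1, i.e. |z − z₀| < |d|.
Radius of convergence: R = |3 − z₀| = |10| = 10 (distance from z₀ to the singularity z = 3).

c_0 = 1/10, c_1 = 1/100; R = 10.


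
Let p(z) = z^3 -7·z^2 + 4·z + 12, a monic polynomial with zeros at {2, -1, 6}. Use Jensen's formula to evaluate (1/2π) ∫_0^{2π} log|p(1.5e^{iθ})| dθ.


Zeros: -1, 2, 6; r = 1.5.
Inside |z| < r: -1. Outside (|z| ≥ r): 2, 6.
p(0) = 12, so log|p(0)| = log(12) = 2.4849.
Apply Jensen: I(r) = log|p(0)| + Σ_k log(r/|z_k|), summed over zeros inside |z| < r.
  log(r/|z_k|) for z_k = -1: log(1.5/1) = 0.4055
  Outside zeros (2, 6) contribute nothing to the Jensen sum.
Sum over inside zeros: 0.4055.
I(r) = log|p(0)| + (inside sum) = 2.4849 + 0.4055 = 2.8904.
Note: since some zeros are outside |z| ≤ r, the simplified n·log(r) form does NOT apply — only the inside zeros contribute.

I(r) ≈ 2.8904.


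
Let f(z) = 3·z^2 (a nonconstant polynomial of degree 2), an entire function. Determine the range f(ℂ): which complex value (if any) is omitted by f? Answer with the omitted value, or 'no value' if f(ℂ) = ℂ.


Little Picard bounds the complement of f(ℂ) to at most one point.
For every w ∈ ℂ, the equation p(z) − w = 0 is a nonconstant polynomial in z and hence has at least one root by the fundamental theorem of algebra. So p is surjective onto ℂ, omitting no value.

Omitted value: no value.


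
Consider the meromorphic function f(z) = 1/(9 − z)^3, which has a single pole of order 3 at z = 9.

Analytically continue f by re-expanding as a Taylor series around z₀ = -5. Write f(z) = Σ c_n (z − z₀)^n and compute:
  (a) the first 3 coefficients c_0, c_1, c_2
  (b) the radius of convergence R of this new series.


Let w = z − z₀, so z = z₀ + w.
Then 9 − z = 9 − (z₀ + w) = (9 − z₀) − w = 14 − w.
f(z) = 1/(14 − w)^3 = (1/(14)^3) · (1 − w/(14))^{−3}.
By the binomial series (1−u)^{−3} = Σ_{n≥0} C(n+2, 2) u^n for |u|<1, with u = w/(14):
  c_n = C(n+2, 2) / (14)^(n+3).
  c_0 = 1/(14)^3 = 1/2744.
  c_1 = 3/(14)^4 = 3/38416.
  c_2 = 6/(14)^5 = 3/268912.
The series is valid for |w/d| < 1, i.e. |z − z₀| < |d|.
Radius of convergence: R = |9 − z₀| = |14| = 14 (distance from z₀ to the singularity z = 9).

c_0 = 1/2744, c_1 = 3/38416, c_2 = 3/268912; R = 14.


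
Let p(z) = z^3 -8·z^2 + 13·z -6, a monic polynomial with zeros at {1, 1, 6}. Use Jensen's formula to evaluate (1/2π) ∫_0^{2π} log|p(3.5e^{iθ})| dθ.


Zeros: 1, 1, 6; r = 3.5.
Inside |z| < r: 1, 1. Outside (|z| ≥ r): 6.
p(0) = -6, so log|p(0)| = log(6) = 1.7918.
Apply Jensen: I(r) = log|p(0)| + Σ_k log(r/|z_k|), summed over zeros inside |z| < r.
  log(r/|z_k|) for z_k = 1: log(3.5/1) = 1.2528
  log(r/|z_k|) for z_k = 1: log(3.5/1) = 1.2528
  Outside zeros (6) contribute nothing to the Jensen sum.
Sum over inside zeros: 2.5055.
I(r) = log|p(0)| + (inside sum) = 1.7918 + 2.5055 = 4.2973.
Note: since some zeros are outside |z| ≤ r, the simplified n·log(r) form does NOT apply — only the inside zeros contribute.

I(r) ≈ 4.2973.


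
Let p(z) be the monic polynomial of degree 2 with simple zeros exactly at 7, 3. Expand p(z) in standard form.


The polynomial is p(z) = ∏_{α ∈ S} (z − α), where S = {7, 3}.
Expanding the product yields: p(z) = z^2 -10·z + 21.
The resulting polynomial has degree 2 and real coefficients as required.

p(z) = z^2 -10·z + 21.


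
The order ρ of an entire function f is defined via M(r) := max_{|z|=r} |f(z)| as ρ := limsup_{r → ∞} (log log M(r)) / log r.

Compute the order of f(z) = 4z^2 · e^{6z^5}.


M(r) = max_{|z|=r} |4|·|z|^2·|e^{6z^5}| = 4·r^2 · e^{6r^5} (the factors attain their maxima compatibly on |z|=r). Then log M(r) = log 4 + 2·log r + 6r^5, dominated by the last term, so log log M(r) ~ 5·log r. The polynomial factor 4z^2 contributes only a log r term and does not affect the order. ρ = 5.
Therefore ρ = 5.

Order ρ = 5.


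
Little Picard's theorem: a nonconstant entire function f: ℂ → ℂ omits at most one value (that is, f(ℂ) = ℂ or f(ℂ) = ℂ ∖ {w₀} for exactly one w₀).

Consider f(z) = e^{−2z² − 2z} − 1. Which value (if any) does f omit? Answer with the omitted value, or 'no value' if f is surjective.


Little Picard bounds the complement of f(ℂ) to at most one point.
The exponent g(z) = −2z² − 2z is a nonconstant polynomial, hence surjective onto ℂ. So e^{g(z)} takes every value in {e^w : w ∈ ℂ} = ℂ ∖ {0}. Adding -1 shifts the range to ℂ ∖ {-1}. f omits exactly -1.

Omitted value: -1.


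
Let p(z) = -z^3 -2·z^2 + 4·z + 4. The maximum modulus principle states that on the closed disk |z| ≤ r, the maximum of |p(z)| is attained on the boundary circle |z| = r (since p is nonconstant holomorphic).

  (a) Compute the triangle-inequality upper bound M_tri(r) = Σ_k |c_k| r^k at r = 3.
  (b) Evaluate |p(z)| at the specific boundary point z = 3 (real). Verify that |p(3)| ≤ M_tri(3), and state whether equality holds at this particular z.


Coefficients: c_0 = 4, c_1 = 4, c_2 = -2, c_3 = -1. Radius r = 3.
Part (a). Triangle bound: M_tri(r) = Σ_k |c_k| r^k
  = |4|·3^0 + |4|·3^1 + |-2|·3^2 + |-1|·3^3
  = 4 + 12 + 18 + 27 = 61.
This bounds M(r) := max_{|z|=r} |p(z)| from above; equality holds iff all terms c_k z^k can be made to align in phase at a single z on |z|=r.
Part (b). At z = 3 (real, on the circle |z| = r):
  p(3) = (4)·3^0 + (4)·3^1 + (-2)·3^2 + (-1)·3^3 = -29.
  |p(3)| = 29.
Check: |p(3)| = 29 ≤ 61 = M_tri(3). ✓ Equality does not hold at z = 3 (the coefficients have mixed signs, so the terms do not all align in phase there).

M_tri(3) = 61; |p(3)| = 29; equality at z=3: no.


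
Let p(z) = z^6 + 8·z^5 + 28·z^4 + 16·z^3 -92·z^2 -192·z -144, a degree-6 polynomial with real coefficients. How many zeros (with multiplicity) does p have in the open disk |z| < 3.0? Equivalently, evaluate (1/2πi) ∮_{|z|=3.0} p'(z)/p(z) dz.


The zeros of p are: (-1 + 1i), (-1 - 1i), 2, -2, (-3 + 3i), (-3 - 3i).
Their magnitudes are: 1.414, 1.414, 2, 2, 4.243, 4.243.
Zeros with |z| < R = 3.0: (-1 + 1i), (-1 - 1i), 2, -2.
Count = 4.
By the argument principle, (1/2πi) ∮_{|z|=R} p'(z)/p(z) dz equals exactly this count.

Number of zeros inside |z| < 3.0: 4.


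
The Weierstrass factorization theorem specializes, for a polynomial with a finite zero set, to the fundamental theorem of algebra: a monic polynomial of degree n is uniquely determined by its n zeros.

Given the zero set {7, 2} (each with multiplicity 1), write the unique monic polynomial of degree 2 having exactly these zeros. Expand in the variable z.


The polynomial is p(z) = ∏_{α ∈ S} (z − α), where S = {7, 2}.
Expanding the product yields: p(z) = z^2 -9·z + 14.
The resulting polynomial has degree 2 and real coefficients as required.

p(z) = z^2 -9·z + 14.


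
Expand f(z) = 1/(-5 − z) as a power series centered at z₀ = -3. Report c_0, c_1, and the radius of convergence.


Let w = z − z₀, so z = z₀ + w.
Then -5 − z = -5 − (z₀ + w) = (-5 − z₀) − w = -2 − w.
f(z) = 1/(-2 − w) = (1/(-2)) · 1/(1 − w/(-2)) = Σ_{n≥0} w^n / (-2)^(n+1).
So c_n = 1/(-2)^(n+1):
  c_0 = 1/(-2)^1 = -1/2.
  c_1 = 1/(-2)^2 = 1/4.
The series is valid for |w/d| < 1, i.e. |z − z₀| < |d|.
Radius of convergence: R = |-5 − z₀| = |-2| = 2 (distance from z₀ to the singularity z = -5).

c_0 = -1/2, c_1 = 1/4; R = 2.


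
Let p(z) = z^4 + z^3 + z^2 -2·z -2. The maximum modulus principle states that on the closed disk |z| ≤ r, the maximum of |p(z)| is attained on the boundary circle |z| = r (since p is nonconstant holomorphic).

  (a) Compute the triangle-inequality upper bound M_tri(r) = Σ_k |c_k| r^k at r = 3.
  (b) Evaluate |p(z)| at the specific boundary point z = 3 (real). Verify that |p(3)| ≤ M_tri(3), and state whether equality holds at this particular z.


Coefficients: c_0 = -2, c_1 = -2, c_2 = 1, c_3 = 1, c_4 = 1. Radius r = 3.
Part (a). Triangle bound: M_tri(r) = Σ_k |c_k| r^k
  = |-2|·3^0 + |-2|·3^1 + |1|·3^2 + |1|·3^3 + |1|·3^4
  = 2 + 6 + 9 + 27 + 81 = 125.
This bounds M(r) := max_{|z|=r} |p(z)| from above; equality holds iff all terms c_k z^k can be made to align in phase at a single z on |z|=r.
Part (b). At z = 3 (real, on the circle |z| = r):
  p(3) = (-2)·3^0 + (-2)·3^1 + (1)·3^2 + (1)·3^3 + (1)·3^4 = 109.
  |p(3)| = 109.
Check: |p(3)| = 109 ≤ 125 = M_tri(3). ✓ Equality does not hold at z = 3 (the coefficients have mixed signs, so the terms do not all align in phase there).

M_tri(3) = 125; |p(3)| = 109; equality at z=3: no.


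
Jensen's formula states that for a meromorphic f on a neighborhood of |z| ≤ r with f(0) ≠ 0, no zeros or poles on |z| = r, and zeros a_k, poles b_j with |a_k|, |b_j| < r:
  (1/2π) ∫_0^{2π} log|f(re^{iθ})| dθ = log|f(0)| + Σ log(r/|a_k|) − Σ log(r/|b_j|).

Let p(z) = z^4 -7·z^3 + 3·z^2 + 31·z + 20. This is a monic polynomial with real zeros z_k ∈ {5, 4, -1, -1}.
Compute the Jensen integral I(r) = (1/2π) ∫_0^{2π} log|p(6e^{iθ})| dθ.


Zeros: -1, -1, 4, 5; r = 6.
Inside |z| < r: -1, -1, 4, 5. Outside (|z| ≥ r): ∅.
p(0) = 20, so log|p(0)| = log(20) = 2.9957.
Apply Jensen: I(r) = log|p(0)| + Σ_k log(r/|z_k|), summed over zeros inside |z| < r.
  log(r/|z_k|) for z_k = 5: log(6/5) = 0.1823
  log(r/|z_k|) for z_k = 4: log(6/4) = 0.4055
  log(r/|z_k|) for z_k = -1: log(6/1) = 1.7918
  log(r/|z_k|) for z_k = -1: log(6/1) = 1.7918
Sum over inside zeros: 4.1713.
I(r) = log|p(0)| + (inside sum) = 2.9957 + 4.1713 = 7.1670.
Closed form (all zeros inside, monic): I(r) = n·log(r) = 4·log(6) = 7.1670. ✓

I(r) ≈ 7.1670.


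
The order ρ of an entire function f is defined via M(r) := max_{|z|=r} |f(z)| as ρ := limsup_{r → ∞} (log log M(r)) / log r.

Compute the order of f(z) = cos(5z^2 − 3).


Write cos(w) = (e^{iw} ± e^{−iw})/(2 or 2i), so |cos(w)| ≤ e^{|w|}. With w = 5z^2 − 3, |w| ≤ 5r^2 + 3 on |z|=r, giving M(r) ≤ e^{5r^2 + 3} and ρ ≤ 2. For the lower bound, choose z on |z|=r with 5z^2 purely imaginary of modulus 5r^2; then |cos(5z^2 − 3)| grows like e^{5r^2}/2, so ρ ≥ 2. Hence ρ = 2.
Therefore ρ = 2.

Order ρ = 2.


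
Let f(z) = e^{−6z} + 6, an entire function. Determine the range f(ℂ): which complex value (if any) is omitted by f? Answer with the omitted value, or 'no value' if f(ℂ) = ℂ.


Little Picard bounds the complement of f(ℂ) to at most one point.
e^{−6z} is never zero on ℂ, so 1·e^{−6z} takes every value in ℂ ∖ {0}. Adding 6 shifts the range to ℂ ∖ {6}. Thus f omits exactly the value 6.

Omitted value: 6.


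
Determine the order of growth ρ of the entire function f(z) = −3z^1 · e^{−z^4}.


M(r) = max_{|z|=r} |-3|·|z|^1·|e^{−z^4}| = 3·r^1 · e^{1r^4} (the factors attain their maxima compatibly on |z|=r). Then log M(r) = log 3 + 1·log r + 1r^4, dominated by the last term, so log log M(r) ~ 4·log r. The polynomial factor -3z^1 contributes only a log r term and does not affect the order. ρ = 4.
Therefore ρ = 4.

Order ρ = 4.


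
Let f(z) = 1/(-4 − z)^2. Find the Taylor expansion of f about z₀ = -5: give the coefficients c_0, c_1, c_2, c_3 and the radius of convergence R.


Let w = z − z₀, so z = z₀ + w.
Then -4 − z = -4 − (z₀ + w) = (-4 − z₀) − w = 1 − w.
f(z) = 1/(1 − w)^2 = (1/(1)^2) · (1 − w/(1))^{−2}.
By the binomial series (1−u)^{−2} = Σ_{n≥0} C(n+1, 1) u^n for |u|<1, with u = w/(1):
  c_n = C(n+1, 1) / (1)^(n+2).
  c_0 = 1/(1)^2 = 1.
  c_1 = 2/(1)^3 = 2.
  c_2 = 3/(1)^4 = 3.
  c_3 = 4/(1)^5 = 4.
The series is valid for |w/d| < 1, i.e. |z − z₀| < |d|.
Radius of convergence: R = |-4 − z₀| = |1| = 1 (distance from z₀ to the singularity z = -4).

c_0 = 1, c_1 = 2, c_2 = 3, c_3 = 4; R = 1.


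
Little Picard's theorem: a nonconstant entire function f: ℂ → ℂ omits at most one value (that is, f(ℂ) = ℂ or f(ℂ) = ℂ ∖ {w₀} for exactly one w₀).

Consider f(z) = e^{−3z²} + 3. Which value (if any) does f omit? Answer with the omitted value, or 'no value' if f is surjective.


Little Picard bounds the complement of f(ℂ) to at most one point.
The exponent g(z) = −3z² is a nonconstant polynomial, hence surjective onto ℂ. So e^{g(z)} takes every value in {e^w : w ∈ ℂ} = ℂ ∖ {0}. Adding 3 shifts the range to ℂ ∖ {3}. f omits exactly 3.

Omitted value: 3.


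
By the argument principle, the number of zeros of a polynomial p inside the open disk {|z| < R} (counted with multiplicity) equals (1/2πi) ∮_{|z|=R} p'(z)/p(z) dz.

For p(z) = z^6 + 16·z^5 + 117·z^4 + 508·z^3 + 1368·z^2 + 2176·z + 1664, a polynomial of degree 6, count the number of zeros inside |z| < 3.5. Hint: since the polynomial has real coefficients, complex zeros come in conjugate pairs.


The zeros of p are: -4, -4, (-2 + 2i), (-2 - 2i), (-2 + 3i), (-2 - 3i).
Their magnitudes are: 4, 4, 2.828, 2.828, 3.606, 3.606.
Zeros with |z| < R = 3.5: (-2 + 2i), (-2 - 2i).
Count = 2.
By the argument principle, (1/2πi) ∮_{|z|=R} p'(z)/p(z) dz equals exactly this count.

Number of zeros inside |z| < 3.5: 2.


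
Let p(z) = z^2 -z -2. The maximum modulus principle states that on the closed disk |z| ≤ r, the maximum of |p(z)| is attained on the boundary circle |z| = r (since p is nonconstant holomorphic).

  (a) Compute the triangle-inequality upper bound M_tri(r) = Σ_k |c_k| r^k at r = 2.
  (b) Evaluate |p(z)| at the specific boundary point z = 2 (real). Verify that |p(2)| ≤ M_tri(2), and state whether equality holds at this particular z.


Coefficients: c_0 = -2, c_1 = -1, c_2 = 1. Radius r = 2.
Part (a). Triangle bound: M_tri(r) = Σ_k |c_k| r^k
  = |-2|·2^0 + |-1|·2^1 + |1|·2^2
  = 2 + 2 + 4 = 8.
This bounds M(r) := max_{|z|=r} |p(z)| from above; equality holds iff all terms c_k z^k can be made to align in phase at a single z on |z|=r.
Part (b). At z = 2 (real, on the circle |z| = r):
  p(2) = (-2)·2^0 + (-1)·2^1 + (1)·2^2 = 0.
  |p(2)| = 0.
Check: |p(2)| = 0 ≤ 8 = M_tri(2). ✓ Equality does not hold at z = 2 (the coefficients have mixed signs, so the terms do not all align in phase there).

M_tri(2) = 8; |p(2)| = 0; equality at z=2: no.


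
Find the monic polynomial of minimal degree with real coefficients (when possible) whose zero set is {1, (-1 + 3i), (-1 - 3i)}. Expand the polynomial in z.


The polynomial is p(z) = ∏_{α ∈ S} (z − α), where S = {1, (-1 + 3i), (-1 - 3i)}.
Expanding the product yields: p(z) = z^3 + z^2 + 8·z -10.
Note conjugate pairs combine to real quadratics: (z − (-1+3i))(z − (-1−3i)) = z² + 2z + 10.
The resulting polynomial has degree 3 and real coefficients as required.

p(z) = z^3 + z^2 + 8·z -10.


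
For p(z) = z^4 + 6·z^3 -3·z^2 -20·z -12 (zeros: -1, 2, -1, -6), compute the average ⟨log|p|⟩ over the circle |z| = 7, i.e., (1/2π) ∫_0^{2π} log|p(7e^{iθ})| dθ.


Zeros: -6, -1, -1, 2; r = 7.
Inside |z| < r: -6, -1, -1, 2. Outside (|z| ≥ r): ∅.
p(0) = -12, so log|p(0)| = log(12) = 2.4849.
Apply Jensen: I(r) = log|p(0)| + Σ_k log(r/|z_k|), summed over zeros inside |z| < r.
  log(r/|z_k|) for z_k = -1: log(7/1) = 1.9459
  log(r/|z_k|) for z_k = 2: log(7/2) = 1.2528
  log(r/|z_k|) for z_k = -1: log(7/1) = 1.9459
  log(r/|z_k|) for z_k = -6: log(7/6) = 0.1542
Sum over inside zeros: 5.2987.
I(r) = log|p(0)| + (inside sum) = 2.4849 + 5.2987 = 7.7836.
Closed form (all zeros inside, monic): I(r) = n·log(r) = 4·log(7) = 7.7836. ✓

I(r) ≈ 7.7836.


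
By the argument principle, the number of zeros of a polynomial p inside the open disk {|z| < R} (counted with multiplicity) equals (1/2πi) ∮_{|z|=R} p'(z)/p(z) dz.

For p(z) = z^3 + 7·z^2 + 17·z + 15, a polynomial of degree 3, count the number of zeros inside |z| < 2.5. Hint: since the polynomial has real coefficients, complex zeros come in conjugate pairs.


The zeros of p are: -3, (-2 + 1i), (-2 - 1i).
Their magnitudes are: 3, 2.236, 2.236.
Zeros with |z| < R = 2.5: (-2 + 1i), (-2 - 1i).
Count = 2.
By the argument principle, (1/2πi) ∮_{|z|=R} p'(z)/p(z) dz equals exactly this count.

Number of zeros inside |z| < 2.5: 2.


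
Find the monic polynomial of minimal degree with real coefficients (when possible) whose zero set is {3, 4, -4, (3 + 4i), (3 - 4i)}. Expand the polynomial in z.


The polynomial is p(z) = ∏_{α ∈ S} (z − α), where S = {3, 4, -4, (3 + 4i), (3 - 4i)}.
Expanding the product yields: p(z) = z^5 -9·z^4 + 27·z^3 + 69·z^2 -688·z + 1200.
Note conjugate pairs combine to real quadratics: (z − (3+4i))(z − (3−4i)) = z² − 6z + 25.
The resulting polynomial has degree 5 and real coefficients as required.

p(z) = z^5 -9·z^4 + 27·z^3 + 69·z^2 -688·z + 1200.


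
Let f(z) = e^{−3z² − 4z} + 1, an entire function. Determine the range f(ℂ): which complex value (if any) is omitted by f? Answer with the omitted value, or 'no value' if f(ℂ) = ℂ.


Little Picard bounds the complement of f(ℂ) to at most one point.
The exponent g(z) = −3z² − 4z is a nonconstant polynomial, hence surjective onto ℂ. So e^{g(z)} takes every value in {e^w : w ∈ ℂ} = ℂ ∖ {0}. Adding 1 shifts the range to ℂ ∖ {1}. f omits exactly 1.

Omitted value: 1.


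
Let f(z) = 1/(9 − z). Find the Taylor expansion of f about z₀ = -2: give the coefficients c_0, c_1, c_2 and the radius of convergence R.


Let w = z − z₀, so z = z₀ + w.
Then 9 − z = 9 − (z₀ + w) = (9 − z₀) − w = 11 − w.
f(z) = 1/(11 − w) = (1/(11)) · 1/(1 − w/(11)) = Σ_{n≥0} w^n / (11)^(n+1).
So c_n = 1/(11)^(n+1):
  c_0 = 1/(11)^1 = 1/11.
  c_1 = 1/(11)^2 = 1/121.
  c_2 = 1/(11)^3 = 1/1331.
The series is valid for |w/d| < 1, i.e. |z − z₀| < |d|.
Radius of convergence: R = |9 − z₀| = |11| = 11 (distance from z₀ to the singularity z = 9).

c_0 = 1/11, c_1 = 1/121, c_2 = 1/1331; R = 11.
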